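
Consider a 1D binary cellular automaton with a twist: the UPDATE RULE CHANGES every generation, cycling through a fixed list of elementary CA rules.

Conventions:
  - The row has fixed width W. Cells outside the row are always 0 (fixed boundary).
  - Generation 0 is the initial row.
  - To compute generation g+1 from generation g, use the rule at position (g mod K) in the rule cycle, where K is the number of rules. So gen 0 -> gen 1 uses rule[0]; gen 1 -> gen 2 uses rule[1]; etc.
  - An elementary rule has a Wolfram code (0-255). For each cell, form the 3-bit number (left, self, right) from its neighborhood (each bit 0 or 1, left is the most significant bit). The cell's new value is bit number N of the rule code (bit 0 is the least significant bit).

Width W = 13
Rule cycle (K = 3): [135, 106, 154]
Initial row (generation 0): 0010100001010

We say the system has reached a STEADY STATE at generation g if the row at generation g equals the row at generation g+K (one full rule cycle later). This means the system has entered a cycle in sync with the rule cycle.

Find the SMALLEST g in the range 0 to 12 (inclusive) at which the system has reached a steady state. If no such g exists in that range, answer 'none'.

Gen 0: 0010100001010
Gen 1 (rule 135): 1110101111010
Gen 2 (rule 106): 1011011001100
Gen 3 (rule 154): 0010010111010
Gen 4 (rule 135): 1110110010010
Gen 5 (rule 106): 1011110100100
Gen 6 (rule 154): 0011100011010
Gen 7 (rule 135): 1101001100010
Gen 8 (rule 106): 1110011100100
Gen 9 (rule 154): 1101111011010
Gen 10 (rule 135): 0000110000010
Gen 11 (rule 106): 0001110000100
Gen 12 (rule 154): 0011101001010
Gen 13 (rule 135): 1101001011010
Gen 14 (rule 106): 1110010111100
Gen 15 (rule 154): 1101100111010

Answer: none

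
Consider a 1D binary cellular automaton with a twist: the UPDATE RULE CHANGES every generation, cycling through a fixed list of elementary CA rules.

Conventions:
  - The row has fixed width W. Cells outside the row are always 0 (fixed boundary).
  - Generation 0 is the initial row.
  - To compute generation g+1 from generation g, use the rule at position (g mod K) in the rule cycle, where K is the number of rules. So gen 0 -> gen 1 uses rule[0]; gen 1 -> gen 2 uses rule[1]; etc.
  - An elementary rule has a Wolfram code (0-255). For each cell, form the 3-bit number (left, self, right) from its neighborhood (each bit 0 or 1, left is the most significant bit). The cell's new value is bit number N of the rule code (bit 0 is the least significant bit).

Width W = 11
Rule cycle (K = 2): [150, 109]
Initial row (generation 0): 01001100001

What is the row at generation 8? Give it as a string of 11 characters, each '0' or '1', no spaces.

Answer: 11101010110

Derivation:
Gen 0: 01001100001
Gen 1 (rule 150): 11110010011
Gen 2 (rule 109): 10010010011
Gen 3 (rule 150): 11111111100
Gen 4 (rule 109): 10000000101
Gen 5 (rule 150): 11000001101
Gen 6 (rule 109): 11011101111
Gen 7 (rule 150): 00001000110
Gen 8 (rule 109): 11101010110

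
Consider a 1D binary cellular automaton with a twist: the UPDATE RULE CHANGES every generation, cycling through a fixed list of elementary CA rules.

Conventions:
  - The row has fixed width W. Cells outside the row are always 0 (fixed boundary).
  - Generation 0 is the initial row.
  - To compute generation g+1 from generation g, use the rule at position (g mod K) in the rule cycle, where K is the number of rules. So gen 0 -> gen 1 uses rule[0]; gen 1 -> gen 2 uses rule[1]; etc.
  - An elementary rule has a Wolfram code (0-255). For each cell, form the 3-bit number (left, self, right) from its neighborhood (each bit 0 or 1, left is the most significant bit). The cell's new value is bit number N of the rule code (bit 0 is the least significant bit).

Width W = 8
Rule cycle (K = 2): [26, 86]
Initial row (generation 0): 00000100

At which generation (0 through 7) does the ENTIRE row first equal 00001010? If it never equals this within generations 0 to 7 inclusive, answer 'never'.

Gen 0: 00000100
Gen 1 (rule 26): 00001010
Gen 2 (rule 86): 00011011
Gen 3 (rule 26): 00110010
Gen 4 (rule 86): 01011111
Gen 5 (rule 26): 10010000
Gen 6 (rule 86): 11111000
Gen 7 (rule 26): 10000100

Answer: 1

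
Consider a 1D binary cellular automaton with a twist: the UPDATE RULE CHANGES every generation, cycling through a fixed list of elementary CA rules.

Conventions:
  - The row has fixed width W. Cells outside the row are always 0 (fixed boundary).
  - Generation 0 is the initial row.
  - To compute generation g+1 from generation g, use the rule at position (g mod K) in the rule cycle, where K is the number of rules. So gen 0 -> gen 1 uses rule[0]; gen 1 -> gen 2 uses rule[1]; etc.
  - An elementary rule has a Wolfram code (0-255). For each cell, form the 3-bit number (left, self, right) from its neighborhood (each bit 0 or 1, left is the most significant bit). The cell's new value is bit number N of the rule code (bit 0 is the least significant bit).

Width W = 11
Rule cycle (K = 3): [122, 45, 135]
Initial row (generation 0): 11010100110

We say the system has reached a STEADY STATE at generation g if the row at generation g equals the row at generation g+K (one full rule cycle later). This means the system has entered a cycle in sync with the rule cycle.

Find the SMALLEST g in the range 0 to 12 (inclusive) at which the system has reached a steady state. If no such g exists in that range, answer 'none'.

Gen 0: 11010100110
Gen 1 (rule 122): 11101011111
Gen 2 (rule 45): 10011110000
Gen 3 (rule 135): 10101100111
Gen 4 (rule 122): 01011111101
Gen 5 (rule 45): 01110000011
Gen 6 (rule 135): 10100111100
Gen 7 (rule 122): 01011100110
Gen 8 (rule 45): 01110000100
Gen 9 (rule 135): 10100111101
Gen 10 (rule 122): 01011100110
Gen 11 (rule 45): 01110000100
Gen 12 (rule 135): 10100111101
Gen 13 (rule 122): 01011100110
Gen 14 (rule 45): 01110000100
Gen 15 (rule 135): 10100111101

Answer: 7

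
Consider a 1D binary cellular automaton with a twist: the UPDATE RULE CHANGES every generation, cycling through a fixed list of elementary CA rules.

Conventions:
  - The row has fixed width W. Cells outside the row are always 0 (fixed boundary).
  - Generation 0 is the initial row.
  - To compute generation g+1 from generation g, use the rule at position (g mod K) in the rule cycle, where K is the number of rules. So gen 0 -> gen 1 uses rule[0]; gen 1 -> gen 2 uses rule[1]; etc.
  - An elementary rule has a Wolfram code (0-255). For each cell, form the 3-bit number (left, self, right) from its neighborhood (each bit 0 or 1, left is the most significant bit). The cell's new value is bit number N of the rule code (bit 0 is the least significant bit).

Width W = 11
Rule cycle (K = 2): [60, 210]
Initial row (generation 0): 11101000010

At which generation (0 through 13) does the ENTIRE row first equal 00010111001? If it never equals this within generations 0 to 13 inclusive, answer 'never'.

Answer: never

Derivation:
Gen 0: 11101000010
Gen 1 (rule 60): 10011100011
Gen 2 (rule 210): 01101110101
Gen 3 (rule 60): 01011001111
Gen 4 (rule 210): 10001110111
Gen 5 (rule 60): 11001001100
Gen 6 (rule 210): 01110110110
Gen 7 (rule 60): 01001101101
Gen 8 (rule 210): 10110100100
Gen 9 (rule 60): 11101110110
Gen 10 (rule 210): 01100110011
Gen 11 (rule 60): 01010101010
Gen 12 (rule 210): 10000000001
Gen 13 (rule 60): 11000000001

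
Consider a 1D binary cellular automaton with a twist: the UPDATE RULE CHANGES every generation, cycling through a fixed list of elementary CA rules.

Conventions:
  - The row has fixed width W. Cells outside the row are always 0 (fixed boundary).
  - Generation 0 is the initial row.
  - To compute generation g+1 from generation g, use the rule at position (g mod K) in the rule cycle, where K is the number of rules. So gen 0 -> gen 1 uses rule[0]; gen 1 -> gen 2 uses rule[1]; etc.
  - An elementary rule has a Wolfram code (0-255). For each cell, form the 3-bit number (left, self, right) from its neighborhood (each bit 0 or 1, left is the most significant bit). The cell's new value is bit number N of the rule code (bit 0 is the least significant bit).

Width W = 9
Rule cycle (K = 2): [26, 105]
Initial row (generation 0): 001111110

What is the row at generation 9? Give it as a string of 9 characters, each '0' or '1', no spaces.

Gen 0: 001111110
Gen 1 (rule 26): 011000001
Gen 2 (rule 105): 011011100
Gen 3 (rule 26): 110010010
Gen 4 (rule 105): 110000000
Gen 5 (rule 26): 101000000
Gen 6 (rule 105): 010011111
Gen 7 (rule 26): 101110000
Gen 8 (rule 105): 011010111
Gen 9 (rule 26): 110000100

Answer: 110000100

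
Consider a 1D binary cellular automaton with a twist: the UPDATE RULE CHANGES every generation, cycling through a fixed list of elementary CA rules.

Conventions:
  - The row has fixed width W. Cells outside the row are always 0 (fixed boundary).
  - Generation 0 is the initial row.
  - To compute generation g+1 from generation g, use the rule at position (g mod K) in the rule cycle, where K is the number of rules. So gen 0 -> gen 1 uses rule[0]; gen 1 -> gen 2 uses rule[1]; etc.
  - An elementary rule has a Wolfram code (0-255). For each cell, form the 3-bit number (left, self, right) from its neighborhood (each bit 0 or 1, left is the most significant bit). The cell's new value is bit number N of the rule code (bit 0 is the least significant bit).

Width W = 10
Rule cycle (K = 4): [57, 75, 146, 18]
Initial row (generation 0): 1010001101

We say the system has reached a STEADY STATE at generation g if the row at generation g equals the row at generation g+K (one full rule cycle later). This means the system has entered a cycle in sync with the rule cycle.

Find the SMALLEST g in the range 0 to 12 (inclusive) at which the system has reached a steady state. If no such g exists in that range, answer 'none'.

Gen 0: 1010001101
Gen 1 (rule 57): 0101101010
Gen 2 (rule 75): 1001100000
Gen 3 (rule 146): 0110010000
Gen 4 (rule 18): 1001101000
Gen 5 (rule 57): 0101010111
Gen 6 (rule 75): 1000000101
Gen 7 (rule 146): 0100001000
Gen 8 (rule 18): 1010010100
Gen 9 (rule 57): 0101001011
Gen 10 (rule 75): 1000010011
Gen 11 (rule 146): 0100101100
Gen 12 (rule 18): 1011000010
Gen 13 (rule 57): 0110111001
Gen 14 (rule 75): 1110101010
Gen 15 (rule 146): 0100000001
Gen 16 (rule 18): 1010000010

Answer: none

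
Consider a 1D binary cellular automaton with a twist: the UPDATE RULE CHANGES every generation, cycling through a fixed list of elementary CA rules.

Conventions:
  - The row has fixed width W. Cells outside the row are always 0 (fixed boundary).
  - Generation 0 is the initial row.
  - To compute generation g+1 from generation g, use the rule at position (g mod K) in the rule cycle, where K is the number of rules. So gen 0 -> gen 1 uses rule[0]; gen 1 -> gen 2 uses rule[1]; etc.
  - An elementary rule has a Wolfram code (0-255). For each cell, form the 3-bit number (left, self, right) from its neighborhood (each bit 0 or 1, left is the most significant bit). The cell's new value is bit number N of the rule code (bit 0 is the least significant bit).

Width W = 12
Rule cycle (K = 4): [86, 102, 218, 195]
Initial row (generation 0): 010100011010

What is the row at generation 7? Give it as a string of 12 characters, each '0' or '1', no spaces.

Gen 0: 010100011010
Gen 1 (rule 86): 110110101011
Gen 2 (rule 102): 011011111101
Gen 3 (rule 218): 111011111100
Gen 4 (rule 195): 011001111101
Gen 5 (rule 86): 101110000101
Gen 6 (rule 102): 110010001111
Gen 7 (rule 218): 111101011111

Answer: 111101011111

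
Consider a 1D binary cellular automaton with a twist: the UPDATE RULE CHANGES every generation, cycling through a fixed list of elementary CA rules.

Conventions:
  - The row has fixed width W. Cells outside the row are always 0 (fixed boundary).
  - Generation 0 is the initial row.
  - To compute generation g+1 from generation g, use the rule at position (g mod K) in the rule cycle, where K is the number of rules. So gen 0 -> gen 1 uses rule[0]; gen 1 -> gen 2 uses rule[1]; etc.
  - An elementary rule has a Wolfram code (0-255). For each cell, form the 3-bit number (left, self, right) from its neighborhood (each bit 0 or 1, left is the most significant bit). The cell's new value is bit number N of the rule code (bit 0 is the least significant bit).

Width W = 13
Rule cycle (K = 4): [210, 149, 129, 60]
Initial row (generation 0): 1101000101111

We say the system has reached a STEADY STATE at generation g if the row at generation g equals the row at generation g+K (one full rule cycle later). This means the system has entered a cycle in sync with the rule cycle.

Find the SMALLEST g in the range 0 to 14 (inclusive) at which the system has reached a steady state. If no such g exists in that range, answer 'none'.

Answer: none

Derivation:
Gen 0: 1101000101111
Gen 1 (rule 210): 0100101000111
Gen 2 (rule 149): 0110101110010
Gen 3 (rule 129): 0000000100000
Gen 4 (rule 60): 0000000110000
Gen 5 (rule 210): 0000001011000
Gen 6 (rule 149): 1111101000111
Gen 7 (rule 129): 0111000010010
Gen 8 (rule 60): 0100100011011
Gen 9 (rule 210): 1011010101001
Gen 10 (rule 149): 1000010101101
Gen 11 (rule 129): 0011000000000
Gen 12 (rule 60): 0010100000000
Gen 13 (rule 210): 0100010000000
Gen 14 (rule 149): 0111011111111
Gen 15 (rule 129): 0010001111110
Gen 16 (rule 60): 0011001000001
Gen 17 (rule 210): 0101110100010
Gen 18 (rule 149): 0100100111011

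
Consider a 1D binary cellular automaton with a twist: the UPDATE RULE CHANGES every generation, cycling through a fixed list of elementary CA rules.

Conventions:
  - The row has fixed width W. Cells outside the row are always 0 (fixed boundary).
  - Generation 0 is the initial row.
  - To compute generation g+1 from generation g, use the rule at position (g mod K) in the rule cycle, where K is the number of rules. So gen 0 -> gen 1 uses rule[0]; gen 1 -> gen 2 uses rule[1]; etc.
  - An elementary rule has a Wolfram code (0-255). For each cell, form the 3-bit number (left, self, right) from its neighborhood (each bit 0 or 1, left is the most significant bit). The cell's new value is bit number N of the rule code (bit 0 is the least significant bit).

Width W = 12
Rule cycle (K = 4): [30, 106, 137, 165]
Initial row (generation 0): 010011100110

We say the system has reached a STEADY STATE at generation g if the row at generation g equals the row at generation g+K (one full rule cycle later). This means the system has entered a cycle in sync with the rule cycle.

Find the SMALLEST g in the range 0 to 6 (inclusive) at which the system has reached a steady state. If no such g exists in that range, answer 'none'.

Answer: none

Derivation:
Gen 0: 010011100110
Gen 1 (rule 30): 111110011101
Gen 2 (rule 106): 100010110110
Gen 3 (rule 137): 001000100100
Gen 4 (rule 165): 101010100101
Gen 5 (rule 30): 101010111101
Gen 6 (rule 106): 010101100110
Gen 7 (rule 137): 000001000100
Gen 8 (rule 165): 111101010101
Gen 9 (rule 30): 100001010101
Gen 10 (rule 106): 000010101010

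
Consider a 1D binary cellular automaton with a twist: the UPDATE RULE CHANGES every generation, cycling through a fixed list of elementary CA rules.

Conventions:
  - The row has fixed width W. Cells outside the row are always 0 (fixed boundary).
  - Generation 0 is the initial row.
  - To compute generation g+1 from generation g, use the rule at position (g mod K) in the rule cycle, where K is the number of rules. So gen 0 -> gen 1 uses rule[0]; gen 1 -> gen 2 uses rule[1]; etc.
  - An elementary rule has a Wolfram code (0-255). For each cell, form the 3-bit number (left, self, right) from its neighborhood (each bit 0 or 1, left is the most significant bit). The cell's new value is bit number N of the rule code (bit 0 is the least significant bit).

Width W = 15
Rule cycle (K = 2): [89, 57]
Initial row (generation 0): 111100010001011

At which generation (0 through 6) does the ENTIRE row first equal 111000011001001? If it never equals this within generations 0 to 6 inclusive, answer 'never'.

Answer: never

Derivation:
Gen 0: 111100010001011
Gen 1 (rule 89): 100111001100011
Gen 2 (rule 57): 010100101011010
Gen 3 (rule 89): 000010000011001
Gen 4 (rule 57): 111001111010100
Gen 5 (rule 89): 101101001000011
Gen 6 (rule 57): 011010100111010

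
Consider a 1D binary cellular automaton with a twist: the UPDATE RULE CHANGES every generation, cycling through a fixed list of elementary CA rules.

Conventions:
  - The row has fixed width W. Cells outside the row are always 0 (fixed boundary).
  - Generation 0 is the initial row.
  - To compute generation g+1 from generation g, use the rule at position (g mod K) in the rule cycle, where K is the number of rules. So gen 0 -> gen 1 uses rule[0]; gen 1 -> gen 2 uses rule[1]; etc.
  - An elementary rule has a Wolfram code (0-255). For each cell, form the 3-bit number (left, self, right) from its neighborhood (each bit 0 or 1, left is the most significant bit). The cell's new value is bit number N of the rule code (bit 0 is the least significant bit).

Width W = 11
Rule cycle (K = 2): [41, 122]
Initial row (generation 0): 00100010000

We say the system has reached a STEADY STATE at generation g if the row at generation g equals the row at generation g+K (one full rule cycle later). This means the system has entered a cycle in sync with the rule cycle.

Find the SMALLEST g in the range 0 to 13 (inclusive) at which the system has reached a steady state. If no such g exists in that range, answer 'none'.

Answer: 10

Derivation:
Gen 0: 00100010000
Gen 1 (rule 41): 10001000111
Gen 2 (rule 122): 01010101101
Gen 3 (rule 41): 00101011010
Gen 4 (rule 122): 01010111101
Gen 5 (rule 41): 00101100010
Gen 6 (rule 122): 01011110101
Gen 7 (rule 41): 00110001010
Gen 8 (rule 122): 01111010101
Gen 9 (rule 41): 01000101010
Gen 10 (rule 122): 10101010101
Gen 11 (rule 41): 01010101010
Gen 12 (rule 122): 10101010101
Gen 13 (rule 41): 01010101010
Gen 14 (rule 122): 10101010101
Gen 15 (rule 41): 01010101010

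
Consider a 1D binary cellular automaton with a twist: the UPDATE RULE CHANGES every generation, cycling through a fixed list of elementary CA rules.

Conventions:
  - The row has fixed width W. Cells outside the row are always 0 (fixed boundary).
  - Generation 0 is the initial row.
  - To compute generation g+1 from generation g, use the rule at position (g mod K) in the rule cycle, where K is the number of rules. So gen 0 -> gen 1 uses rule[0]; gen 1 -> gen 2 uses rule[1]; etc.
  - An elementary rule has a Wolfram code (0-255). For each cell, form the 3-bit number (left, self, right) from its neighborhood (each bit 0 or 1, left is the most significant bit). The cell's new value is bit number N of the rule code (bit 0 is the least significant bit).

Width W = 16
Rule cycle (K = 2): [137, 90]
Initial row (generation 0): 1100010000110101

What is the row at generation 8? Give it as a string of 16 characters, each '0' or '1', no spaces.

Answer: 1010011111101010

Derivation:
Gen 0: 1100010000110101
Gen 1 (rule 137): 1001000110100000
Gen 2 (rule 90): 0110101110010000
Gen 3 (rule 137): 0100001100000111
Gen 4 (rule 90): 1010011110001101
Gen 5 (rule 137): 0000011100101000
Gen 6 (rule 90): 0000110111000100
Gen 7 (rule 137): 1110100110010001
Gen 8 (rule 90): 1010011111101010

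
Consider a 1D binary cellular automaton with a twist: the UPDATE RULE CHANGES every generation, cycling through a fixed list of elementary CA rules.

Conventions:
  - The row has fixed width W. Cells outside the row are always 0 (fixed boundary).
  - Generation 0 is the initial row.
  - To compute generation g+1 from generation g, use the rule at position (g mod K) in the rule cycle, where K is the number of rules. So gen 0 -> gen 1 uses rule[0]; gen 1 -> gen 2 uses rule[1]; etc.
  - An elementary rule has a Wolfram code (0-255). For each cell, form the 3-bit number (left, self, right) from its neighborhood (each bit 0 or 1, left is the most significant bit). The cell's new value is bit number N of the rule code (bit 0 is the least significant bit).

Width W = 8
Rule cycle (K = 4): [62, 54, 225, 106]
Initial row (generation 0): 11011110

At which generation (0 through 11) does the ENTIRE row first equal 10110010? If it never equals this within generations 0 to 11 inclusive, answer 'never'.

Answer: never

Derivation:
Gen 0: 11011110
Gen 1 (rule 62): 10110001
Gen 2 (rule 54): 11001011
Gen 3 (rule 225): 01000101
Gen 4 (rule 106): 10001010
Gen 5 (rule 62): 11011111
Gen 6 (rule 54): 00100000
Gen 7 (rule 225): 10001111
Gen 8 (rule 106): 00011001
Gen 9 (rule 62): 00110111
Gen 10 (rule 54): 01001000
Gen 11 (rule 225): 00000011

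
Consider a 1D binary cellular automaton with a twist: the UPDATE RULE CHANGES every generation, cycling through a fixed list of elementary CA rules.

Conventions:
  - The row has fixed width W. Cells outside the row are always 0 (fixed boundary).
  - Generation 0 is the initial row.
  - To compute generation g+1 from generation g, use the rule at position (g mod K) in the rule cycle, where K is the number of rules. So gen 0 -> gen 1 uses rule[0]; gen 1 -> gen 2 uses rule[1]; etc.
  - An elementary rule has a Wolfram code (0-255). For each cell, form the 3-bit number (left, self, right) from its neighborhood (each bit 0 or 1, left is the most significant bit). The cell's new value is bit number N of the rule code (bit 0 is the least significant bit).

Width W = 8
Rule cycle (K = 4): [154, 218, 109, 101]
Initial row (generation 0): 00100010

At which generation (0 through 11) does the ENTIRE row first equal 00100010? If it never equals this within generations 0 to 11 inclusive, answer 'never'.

Gen 0: 00100010
Gen 1 (rule 154): 01010101
Gen 2 (rule 218): 10000000
Gen 3 (rule 109): 10111111
Gen 4 (rule 101): 11000001
Gen 5 (rule 154): 10100010
Gen 6 (rule 218): 00010101
Gen 7 (rule 109): 11011111
Gen 8 (rule 101): 01100001
Gen 9 (rule 154): 11010010
Gen 10 (rule 218): 11001101
Gen 11 (rule 109): 11001111

Answer: 0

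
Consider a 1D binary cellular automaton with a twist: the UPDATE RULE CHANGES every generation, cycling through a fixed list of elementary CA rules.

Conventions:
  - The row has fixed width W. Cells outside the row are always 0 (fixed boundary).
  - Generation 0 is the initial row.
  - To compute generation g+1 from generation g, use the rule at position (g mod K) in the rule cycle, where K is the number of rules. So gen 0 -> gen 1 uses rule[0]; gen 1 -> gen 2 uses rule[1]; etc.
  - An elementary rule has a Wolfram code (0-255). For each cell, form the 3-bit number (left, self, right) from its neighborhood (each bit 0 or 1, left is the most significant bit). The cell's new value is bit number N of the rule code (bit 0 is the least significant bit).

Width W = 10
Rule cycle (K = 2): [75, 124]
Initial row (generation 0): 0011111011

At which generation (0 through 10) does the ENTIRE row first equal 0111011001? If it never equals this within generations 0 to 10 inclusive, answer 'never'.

Answer: never

Derivation:
Gen 0: 0011111011
Gen 1 (rule 75): 1110001011
Gen 2 (rule 124): 1011001111
Gen 3 (rule 75): 0011011001
Gen 4 (rule 124): 0011111101
Gen 5 (rule 75): 1110000100
Gen 6 (rule 124): 1011000110
Gen 7 (rule 75): 0011011110
Gen 8 (rule 124): 0011110011
Gen 9 (rule 75): 1110010111
Gen 10 (rule 124): 1011011101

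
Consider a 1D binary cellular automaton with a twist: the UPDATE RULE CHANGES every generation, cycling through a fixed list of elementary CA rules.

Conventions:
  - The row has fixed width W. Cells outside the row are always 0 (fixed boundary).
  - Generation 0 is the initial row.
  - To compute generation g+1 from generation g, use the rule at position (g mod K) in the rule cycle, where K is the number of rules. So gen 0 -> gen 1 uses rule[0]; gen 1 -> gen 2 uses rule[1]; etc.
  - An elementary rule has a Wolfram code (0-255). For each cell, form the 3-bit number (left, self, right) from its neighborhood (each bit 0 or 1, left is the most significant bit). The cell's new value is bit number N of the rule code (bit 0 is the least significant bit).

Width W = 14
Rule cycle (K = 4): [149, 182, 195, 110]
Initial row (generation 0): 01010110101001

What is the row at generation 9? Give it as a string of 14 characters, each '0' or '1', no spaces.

Gen 0: 01010110101001
Gen 1 (rule 149): 01010000101101
Gen 2 (rule 182): 11111001110011
Gen 3 (rule 195): 01111010110101
Gen 4 (rule 110): 11001111111111
Gen 5 (rule 149): 00100111111110
Gen 6 (rule 182): 01111011111101
Gen 7 (rule 195): 10111001111100
Gen 8 (rule 110): 11101011000100
Gen 9 (rule 149): 01001000110111

Answer: 01001000110111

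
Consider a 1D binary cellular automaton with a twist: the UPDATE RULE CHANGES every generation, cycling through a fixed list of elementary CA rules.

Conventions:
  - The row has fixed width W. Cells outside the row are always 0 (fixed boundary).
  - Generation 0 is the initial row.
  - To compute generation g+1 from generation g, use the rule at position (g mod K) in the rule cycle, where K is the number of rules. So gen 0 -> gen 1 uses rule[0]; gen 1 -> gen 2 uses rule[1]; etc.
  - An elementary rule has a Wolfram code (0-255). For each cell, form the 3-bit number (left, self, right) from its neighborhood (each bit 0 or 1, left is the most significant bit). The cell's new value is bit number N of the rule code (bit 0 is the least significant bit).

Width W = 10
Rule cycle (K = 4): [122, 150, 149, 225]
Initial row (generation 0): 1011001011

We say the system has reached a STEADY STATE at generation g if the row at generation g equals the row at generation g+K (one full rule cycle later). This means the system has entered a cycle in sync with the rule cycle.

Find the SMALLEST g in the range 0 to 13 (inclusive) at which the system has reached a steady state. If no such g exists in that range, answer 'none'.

Gen 0: 1011001011
Gen 1 (rule 122): 0111110111
Gen 2 (rule 150): 1011100010
Gen 3 (rule 149): 1001011011
Gen 4 (rule 225): 0000101101
Gen 5 (rule 122): 0001011110
Gen 6 (rule 150): 0011001101
Gen 7 (rule 149): 1000100001
Gen 8 (rule 225): 0010001100
Gen 9 (rule 122): 0101011110
Gen 10 (rule 150): 1101001101
Gen 11 (rule 149): 0001100001
Gen 12 (rule 225): 1100101100
Gen 13 (rule 122): 1111011110
Gen 14 (rule 150): 0110001101
Gen 15 (rule 149): 0001100001
Gen 16 (rule 225): 1100101100
Gen 17 (rule 122): 1111011110

Answer: 11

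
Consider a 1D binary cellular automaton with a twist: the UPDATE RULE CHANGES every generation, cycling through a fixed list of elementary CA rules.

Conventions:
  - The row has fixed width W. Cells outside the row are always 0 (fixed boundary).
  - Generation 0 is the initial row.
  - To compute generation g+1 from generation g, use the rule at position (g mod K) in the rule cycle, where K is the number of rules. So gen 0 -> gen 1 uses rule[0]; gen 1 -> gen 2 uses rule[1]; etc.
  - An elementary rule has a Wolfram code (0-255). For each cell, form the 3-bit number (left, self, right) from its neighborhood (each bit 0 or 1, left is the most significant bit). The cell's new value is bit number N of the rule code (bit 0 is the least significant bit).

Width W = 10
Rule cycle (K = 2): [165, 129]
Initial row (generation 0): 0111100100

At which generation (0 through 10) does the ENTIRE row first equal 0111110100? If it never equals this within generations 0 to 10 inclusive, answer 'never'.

Answer: never

Derivation:
Gen 0: 0111100100
Gen 1 (rule 165): 0011000101
Gen 2 (rule 129): 1000010000
Gen 3 (rule 165): 1011010111
Gen 4 (rule 129): 0000000010
Gen 5 (rule 165): 1111111010
Gen 6 (rule 129): 0111110000
Gen 7 (rule 165): 0011100111
Gen 8 (rule 129): 1001000010
Gen 9 (rule 165): 1001011010
Gen 10 (rule 129): 0000000000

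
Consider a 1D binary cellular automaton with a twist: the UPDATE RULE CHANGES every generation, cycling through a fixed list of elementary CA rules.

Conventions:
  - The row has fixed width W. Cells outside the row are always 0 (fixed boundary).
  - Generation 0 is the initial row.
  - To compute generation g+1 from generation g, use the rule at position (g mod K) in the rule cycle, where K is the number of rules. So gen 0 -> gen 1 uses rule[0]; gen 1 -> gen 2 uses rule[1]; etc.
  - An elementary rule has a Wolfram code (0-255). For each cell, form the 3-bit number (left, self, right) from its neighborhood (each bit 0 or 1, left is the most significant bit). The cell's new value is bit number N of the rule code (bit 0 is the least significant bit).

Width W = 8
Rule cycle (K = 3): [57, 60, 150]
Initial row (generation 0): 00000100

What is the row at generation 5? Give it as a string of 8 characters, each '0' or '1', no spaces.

Gen 0: 00000100
Gen 1 (rule 57): 11110011
Gen 2 (rule 60): 10001010
Gen 3 (rule 150): 11011011
Gen 4 (rule 57): 10110110
Gen 5 (rule 60): 11101101

Answer: 11101101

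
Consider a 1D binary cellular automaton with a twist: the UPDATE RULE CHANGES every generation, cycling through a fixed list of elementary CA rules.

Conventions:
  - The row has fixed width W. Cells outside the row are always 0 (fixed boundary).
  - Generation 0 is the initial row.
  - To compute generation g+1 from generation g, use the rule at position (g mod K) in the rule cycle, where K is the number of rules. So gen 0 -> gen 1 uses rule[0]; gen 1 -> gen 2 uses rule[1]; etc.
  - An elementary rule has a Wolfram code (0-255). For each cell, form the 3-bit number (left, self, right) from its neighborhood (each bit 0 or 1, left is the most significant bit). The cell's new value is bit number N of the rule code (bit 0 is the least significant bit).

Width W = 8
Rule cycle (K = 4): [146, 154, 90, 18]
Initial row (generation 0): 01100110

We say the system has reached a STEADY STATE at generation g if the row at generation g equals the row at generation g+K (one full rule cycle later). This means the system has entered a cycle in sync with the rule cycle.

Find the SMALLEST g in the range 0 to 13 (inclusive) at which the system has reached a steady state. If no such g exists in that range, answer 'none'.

Gen 0: 01100110
Gen 1 (rule 146): 10011001
Gen 2 (rule 154): 01110110
Gen 3 (rule 90): 11010111
Gen 4 (rule 18): 00000000
Gen 5 (rule 146): 00000000
Gen 6 (rule 154): 00000000
Gen 7 (rule 90): 00000000
Gen 8 (rule 18): 00000000
Gen 9 (rule 146): 00000000
Gen 10 (rule 154): 00000000
Gen 11 (rule 90): 00000000
Gen 12 (rule 18): 00000000
Gen 13 (rule 146): 00000000
Gen 14 (rule 154): 00000000
Gen 15 (rule 90): 00000000
Gen 16 (rule 18): 00000000
Gen 17 (rule 146): 00000000

Answer: 4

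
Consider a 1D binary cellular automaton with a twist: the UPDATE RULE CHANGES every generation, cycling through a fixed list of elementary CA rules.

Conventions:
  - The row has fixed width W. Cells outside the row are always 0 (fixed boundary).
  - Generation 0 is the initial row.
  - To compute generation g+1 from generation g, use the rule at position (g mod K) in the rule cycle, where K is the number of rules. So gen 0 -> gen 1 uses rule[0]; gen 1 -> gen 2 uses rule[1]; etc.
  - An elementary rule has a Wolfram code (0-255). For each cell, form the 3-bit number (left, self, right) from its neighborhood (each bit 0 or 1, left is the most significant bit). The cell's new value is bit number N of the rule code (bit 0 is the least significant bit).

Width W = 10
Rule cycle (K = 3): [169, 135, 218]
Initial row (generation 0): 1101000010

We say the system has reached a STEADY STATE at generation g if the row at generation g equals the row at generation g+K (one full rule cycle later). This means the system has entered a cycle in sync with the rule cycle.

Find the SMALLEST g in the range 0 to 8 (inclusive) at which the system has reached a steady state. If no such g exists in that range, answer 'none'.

Answer: none

Derivation:
Gen 0: 1101000010
Gen 1 (rule 169): 1010011000
Gen 2 (rule 135): 1010100011
Gen 3 (rule 218): 0000010111
Gen 4 (rule 169): 1111001110
Gen 5 (rule 135): 0110010100
Gen 6 (rule 218): 1111100010
Gen 7 (rule 169): 1111001000
Gen 8 (rule 135): 0110011011
Gen 9 (rule 218): 1111111011
Gen 10 (rule 169): 1111110110
Gen 11 (rule 135): 0111100000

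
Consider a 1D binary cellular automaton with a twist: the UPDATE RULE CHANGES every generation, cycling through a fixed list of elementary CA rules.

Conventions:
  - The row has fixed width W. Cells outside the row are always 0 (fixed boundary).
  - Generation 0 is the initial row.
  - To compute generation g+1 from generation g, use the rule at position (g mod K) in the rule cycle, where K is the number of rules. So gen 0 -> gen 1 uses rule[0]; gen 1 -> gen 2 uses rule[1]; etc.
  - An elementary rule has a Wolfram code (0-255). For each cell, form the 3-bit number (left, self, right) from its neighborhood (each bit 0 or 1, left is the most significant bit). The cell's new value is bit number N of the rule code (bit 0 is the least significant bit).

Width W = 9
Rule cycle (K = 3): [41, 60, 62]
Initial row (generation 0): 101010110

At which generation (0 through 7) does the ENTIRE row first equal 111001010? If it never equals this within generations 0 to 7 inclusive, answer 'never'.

Answer: never

Derivation:
Gen 0: 101010110
Gen 1 (rule 41): 010101100
Gen 2 (rule 60): 011111010
Gen 3 (rule 62): 110000111
Gen 4 (rule 41): 100110100
Gen 5 (rule 60): 110101110
Gen 6 (rule 62): 101111001
Gen 7 (rule 41): 011000000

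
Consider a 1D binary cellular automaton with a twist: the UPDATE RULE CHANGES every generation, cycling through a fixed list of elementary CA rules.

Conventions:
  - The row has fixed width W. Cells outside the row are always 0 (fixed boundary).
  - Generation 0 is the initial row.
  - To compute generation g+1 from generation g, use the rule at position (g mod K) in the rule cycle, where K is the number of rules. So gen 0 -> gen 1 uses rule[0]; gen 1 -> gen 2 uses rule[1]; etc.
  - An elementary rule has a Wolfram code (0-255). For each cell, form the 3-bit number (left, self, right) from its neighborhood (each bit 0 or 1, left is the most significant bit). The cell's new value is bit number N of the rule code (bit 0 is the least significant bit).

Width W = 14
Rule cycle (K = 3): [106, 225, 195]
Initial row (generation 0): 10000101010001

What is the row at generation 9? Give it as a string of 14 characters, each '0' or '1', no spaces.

Answer: 11011000001100

Derivation:
Gen 0: 10000101010001
Gen 1 (rule 106): 00001010100010
Gen 2 (rule 225): 11100101001000
Gen 3 (rule 195): 01101000010011
Gen 4 (rule 106): 11110000100111
Gen 5 (rule 225): 01110110000011
Gen 6 (rule 195): 10110010111101
Gen 7 (rule 106): 01110101100110
Gen 8 (rule 225): 00111010100010
Gen 9 (rule 195): 11011000001100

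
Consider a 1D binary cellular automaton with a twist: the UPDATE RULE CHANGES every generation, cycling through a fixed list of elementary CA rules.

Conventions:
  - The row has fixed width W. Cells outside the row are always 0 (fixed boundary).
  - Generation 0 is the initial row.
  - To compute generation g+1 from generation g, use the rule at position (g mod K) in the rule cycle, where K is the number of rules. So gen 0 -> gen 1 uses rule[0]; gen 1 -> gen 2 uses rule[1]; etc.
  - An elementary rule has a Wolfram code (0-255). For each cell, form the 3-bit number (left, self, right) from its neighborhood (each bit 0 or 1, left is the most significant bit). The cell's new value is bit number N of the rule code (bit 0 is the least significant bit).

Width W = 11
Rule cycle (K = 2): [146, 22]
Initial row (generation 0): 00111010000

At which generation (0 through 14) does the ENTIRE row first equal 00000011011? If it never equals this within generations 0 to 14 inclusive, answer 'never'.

Answer: 4

Derivation:
Gen 0: 00111010000
Gen 1 (rule 146): 01010001000
Gen 2 (rule 22): 11011011100
Gen 3 (rule 146): 00000001010
Gen 4 (rule 22): 00000011011
Gen 5 (rule 146): 00000100000
Gen 6 (rule 22): 00001110000
Gen 7 (rule 146): 00010101000
Gen 8 (rule 22): 00110101100
Gen 9 (rule 146): 01000000010
Gen 10 (rule 22): 11100000111
Gen 11 (rule 146): 01010001010
Gen 12 (rule 22): 11011011011
Gen 13 (rule 146): 00000000000
Gen 14 (rule 22): 00000000000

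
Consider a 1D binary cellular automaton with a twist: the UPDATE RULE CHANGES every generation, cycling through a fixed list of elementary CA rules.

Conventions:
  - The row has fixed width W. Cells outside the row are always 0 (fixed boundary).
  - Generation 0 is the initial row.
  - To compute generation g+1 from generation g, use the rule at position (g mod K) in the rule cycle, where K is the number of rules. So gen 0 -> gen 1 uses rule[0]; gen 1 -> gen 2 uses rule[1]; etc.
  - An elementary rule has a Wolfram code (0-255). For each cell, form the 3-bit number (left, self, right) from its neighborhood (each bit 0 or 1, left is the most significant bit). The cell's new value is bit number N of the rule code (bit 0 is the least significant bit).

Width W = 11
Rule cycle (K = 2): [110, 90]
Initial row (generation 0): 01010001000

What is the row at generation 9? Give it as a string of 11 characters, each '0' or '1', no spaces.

Answer: 00110011111

Derivation:
Gen 0: 01010001000
Gen 1 (rule 110): 11110011000
Gen 2 (rule 90): 10011111100
Gen 3 (rule 110): 10110000100
Gen 4 (rule 90): 00111001010
Gen 5 (rule 110): 01101011110
Gen 6 (rule 90): 11100010011
Gen 7 (rule 110): 10100110111
Gen 8 (rule 90): 00011110101
Gen 9 (rule 110): 00110011111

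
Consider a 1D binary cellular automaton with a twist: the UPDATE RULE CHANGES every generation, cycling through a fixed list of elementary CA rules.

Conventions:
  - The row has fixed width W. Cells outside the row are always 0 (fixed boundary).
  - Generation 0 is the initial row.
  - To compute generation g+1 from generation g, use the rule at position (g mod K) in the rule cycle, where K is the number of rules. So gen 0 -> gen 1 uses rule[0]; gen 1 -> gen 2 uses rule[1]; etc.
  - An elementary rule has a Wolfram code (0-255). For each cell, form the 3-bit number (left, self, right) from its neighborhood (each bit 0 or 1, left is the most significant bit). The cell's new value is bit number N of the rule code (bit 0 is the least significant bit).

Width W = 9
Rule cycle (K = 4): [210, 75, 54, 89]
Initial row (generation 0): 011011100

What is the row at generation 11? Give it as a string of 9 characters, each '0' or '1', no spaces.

Answer: 000000111

Derivation:
Gen 0: 011011100
Gen 1 (rule 210): 101001110
Gen 2 (rule 75): 000011010
Gen 3 (rule 54): 000100111
Gen 4 (rule 89): 110010101
Gen 5 (rule 210): 011100000
Gen 6 (rule 75): 110101111
Gen 7 (rule 54): 001110000
Gen 8 (rule 89): 101011111
Gen 9 (rule 210): 000001111
Gen 10 (rule 75): 111111001
Gen 11 (rule 54): 000000111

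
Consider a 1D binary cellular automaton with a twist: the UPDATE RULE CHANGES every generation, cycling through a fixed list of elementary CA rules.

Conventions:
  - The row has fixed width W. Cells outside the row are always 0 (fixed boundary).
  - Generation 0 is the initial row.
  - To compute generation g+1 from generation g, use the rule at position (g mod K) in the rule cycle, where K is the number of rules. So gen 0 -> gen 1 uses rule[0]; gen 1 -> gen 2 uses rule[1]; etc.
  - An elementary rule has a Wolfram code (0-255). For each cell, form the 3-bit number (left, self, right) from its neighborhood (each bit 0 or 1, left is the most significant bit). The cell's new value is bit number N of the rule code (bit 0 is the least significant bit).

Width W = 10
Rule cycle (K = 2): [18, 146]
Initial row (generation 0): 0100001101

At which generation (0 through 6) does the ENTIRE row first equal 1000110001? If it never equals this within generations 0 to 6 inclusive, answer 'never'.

Gen 0: 0100001101
Gen 1 (rule 18): 1010010000
Gen 2 (rule 146): 0001101000
Gen 3 (rule 18): 0010000100
Gen 4 (rule 146): 0101001010
Gen 5 (rule 18): 1000110001
Gen 6 (rule 146): 0101001010

Answer: 5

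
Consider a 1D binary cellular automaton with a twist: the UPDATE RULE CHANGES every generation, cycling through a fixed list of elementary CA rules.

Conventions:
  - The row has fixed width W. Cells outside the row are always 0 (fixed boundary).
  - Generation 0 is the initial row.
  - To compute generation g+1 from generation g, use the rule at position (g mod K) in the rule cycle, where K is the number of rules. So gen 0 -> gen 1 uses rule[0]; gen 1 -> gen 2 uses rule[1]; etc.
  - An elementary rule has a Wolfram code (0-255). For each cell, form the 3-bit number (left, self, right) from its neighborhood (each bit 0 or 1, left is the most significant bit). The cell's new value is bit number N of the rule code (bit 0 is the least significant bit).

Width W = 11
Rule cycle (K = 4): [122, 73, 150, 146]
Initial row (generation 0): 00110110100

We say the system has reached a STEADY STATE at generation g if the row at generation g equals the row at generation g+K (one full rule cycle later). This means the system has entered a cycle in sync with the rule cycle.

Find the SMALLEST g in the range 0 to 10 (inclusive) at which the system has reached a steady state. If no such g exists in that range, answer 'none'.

Answer: none

Derivation:
Gen 0: 00110110100
Gen 1 (rule 122): 01111111010
Gen 2 (rule 73): 01000001000
Gen 3 (rule 150): 11100011100
Gen 4 (rule 146): 01010101010
Gen 5 (rule 122): 10101010101
Gen 6 (rule 73): 00000000000
Gen 7 (rule 150): 00000000000
Gen 8 (rule 146): 00000000000
Gen 9 (rule 122): 00000000000
Gen 10 (rule 73): 11111111111
Gen 11 (rule 150): 01111111110
Gen 12 (rule 146): 10111111101
Gen 13 (rule 122): 01100000110
Gen 14 (rule 73): 01101110110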